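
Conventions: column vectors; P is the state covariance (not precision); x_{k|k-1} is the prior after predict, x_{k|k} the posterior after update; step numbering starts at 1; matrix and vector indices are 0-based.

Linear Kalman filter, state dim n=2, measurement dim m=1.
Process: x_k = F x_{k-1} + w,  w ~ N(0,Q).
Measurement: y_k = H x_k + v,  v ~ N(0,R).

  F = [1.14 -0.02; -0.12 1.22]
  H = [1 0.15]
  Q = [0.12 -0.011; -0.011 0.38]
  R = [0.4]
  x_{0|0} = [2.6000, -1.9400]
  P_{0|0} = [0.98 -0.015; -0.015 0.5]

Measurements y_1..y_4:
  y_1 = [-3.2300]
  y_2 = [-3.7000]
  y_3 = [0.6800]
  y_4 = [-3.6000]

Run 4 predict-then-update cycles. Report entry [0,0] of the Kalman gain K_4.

K[0,0] = 0.4883

step 1: x^-=[3.0028, -2.6788]  P^-=[1.3945 -0.1782; -0.1782 1.1427]  S=[1.7668]  K=[0.7742; -0.0038]  nu=[-5.8310]  x^+=[-1.5114, -2.6565]  P^+=[0.3356 -0.1729; -0.1729 1.1427]
step 2: x^-=[-1.6698, -3.0596]  P^-=[0.5645 -0.3257; -0.3257 2.1362]  S=[0.9148]  K=[0.5636; -0.0058]  nu=[-1.5712]  x^+=[-2.5554, -3.0505]  P^+=[0.2739 -0.3227; -0.3227 2.1362]
step 3: x^-=[-2.8522, -3.4149]  P^-=[0.4915 -0.5502; -0.5502 3.6580]  S=[0.8087]  K=[0.5057; -0.0019]  nu=[4.0444]  x^+=[-0.8070, -3.4226]  P^+=[0.2847 -0.5495; -0.5495 3.6580]
step 4: x^-=[-0.8515, -4.0788]  P^-=[0.5165 -0.9047; -0.9047 5.9895]  S=[0.7799]  K=[0.4883; -0.0080]  nu=[-2.1366]  x^+=[-1.8948, -4.0616]  P^+=[0.3306 -0.9016; -0.9016 5.9894]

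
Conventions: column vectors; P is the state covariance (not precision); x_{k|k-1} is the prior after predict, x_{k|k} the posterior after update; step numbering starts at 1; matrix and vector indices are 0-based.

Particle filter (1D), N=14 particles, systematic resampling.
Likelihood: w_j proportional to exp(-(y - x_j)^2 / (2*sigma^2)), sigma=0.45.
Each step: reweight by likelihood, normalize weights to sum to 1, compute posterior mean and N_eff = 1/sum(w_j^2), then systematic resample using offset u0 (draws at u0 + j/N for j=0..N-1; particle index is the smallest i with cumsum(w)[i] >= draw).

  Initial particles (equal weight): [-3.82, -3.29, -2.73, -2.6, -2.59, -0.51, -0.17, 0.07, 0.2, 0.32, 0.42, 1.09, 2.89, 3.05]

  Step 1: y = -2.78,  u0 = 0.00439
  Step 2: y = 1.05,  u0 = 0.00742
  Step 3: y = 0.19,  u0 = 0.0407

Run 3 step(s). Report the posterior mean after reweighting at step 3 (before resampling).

post_mean = -2.5966

step 1: w=[0.0202, 0.1535, 0.2900, 0.2694, 0.2669, 0.0000, 0.0000, 0.0000, 0.0000, 0.0000, 0.0000, 0.0000, 0.0000, 0.0000]  mean=-2.7656  Neff=3.9702  idx=[0, 1, 1, 2, 2, 2, 2, 3, 3, 3, 3, 4, 4, 4]
step 2: w=[0.0000, 0.0000, 0.0000, 0.0116, 0.0116, 0.0116, 0.0116, 0.1256, 0.1256, 0.1256, 0.1256, 0.1504, 0.1504, 0.1504]  mean=-2.6015  Neff=7.6029  idx=[3, 7, 7, 8, 8, 9, 10, 10, 11, 11, 12, 12, 13, 13]
step 3: w=[0.0114, 0.0712, 0.0712, 0.0712, 0.0712, 0.0712, 0.0712, 0.0712, 0.0817, 0.0817, 0.0817, 0.0817, 0.0817, 0.0817]  mean=-2.5966  Neff=13.2159  idx=[1, 2, 3, 4, 5, 6, 7, 8, 9, 10, 11, 11, 12, 13]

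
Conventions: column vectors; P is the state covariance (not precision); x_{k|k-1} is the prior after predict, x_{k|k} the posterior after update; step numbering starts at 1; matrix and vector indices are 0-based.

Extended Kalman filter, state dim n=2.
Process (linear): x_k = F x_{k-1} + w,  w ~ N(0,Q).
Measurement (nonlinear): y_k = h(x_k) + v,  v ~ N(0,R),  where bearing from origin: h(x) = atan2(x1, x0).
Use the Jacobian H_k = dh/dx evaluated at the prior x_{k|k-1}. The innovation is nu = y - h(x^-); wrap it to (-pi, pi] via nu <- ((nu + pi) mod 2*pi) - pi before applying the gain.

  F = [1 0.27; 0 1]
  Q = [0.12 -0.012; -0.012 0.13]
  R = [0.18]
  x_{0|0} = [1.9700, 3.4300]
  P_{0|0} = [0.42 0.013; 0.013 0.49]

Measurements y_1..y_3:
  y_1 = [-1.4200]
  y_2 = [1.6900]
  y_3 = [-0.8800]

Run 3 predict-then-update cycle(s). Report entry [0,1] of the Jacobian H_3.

H_jac[0,1] = 0.1391

step 1: x^-=[2.8961, 3.4300]  P^-=[0.5827 0.1333; 0.1333 0.6200]  H_jac=[-0.1702 0.1437]  S=[0.2032]  K=[-0.3939; 0.3269]  nu=[-2.2896]  x^+=[3.7980, 2.6816]  P^+=[0.5512 0.1595; 0.1595 0.5983]
step 2: x^-=[4.5220, 2.6816]  P^-=[0.8009 0.3090; 0.3090 0.7283]  H_jac=[-0.0970 0.1636]  S=[0.1972]  K=[-0.1377; 0.4522]  nu=[1.1547]  x^+=[4.3630, 3.2037]  P^+=[0.7972 0.3213; 0.3213 0.6880]
step 3: x^-=[5.2280, 3.2037]  P^-=[1.1408 0.4950; 0.4950 0.8180]  H_jac=[-0.0852 0.1391]  S=[0.1924]  K=[-0.1475; 0.3720]  nu=[-1.4298]  x^+=[5.4389, 2.6718]  P^+=[1.1367 0.5056; 0.5056 0.7913]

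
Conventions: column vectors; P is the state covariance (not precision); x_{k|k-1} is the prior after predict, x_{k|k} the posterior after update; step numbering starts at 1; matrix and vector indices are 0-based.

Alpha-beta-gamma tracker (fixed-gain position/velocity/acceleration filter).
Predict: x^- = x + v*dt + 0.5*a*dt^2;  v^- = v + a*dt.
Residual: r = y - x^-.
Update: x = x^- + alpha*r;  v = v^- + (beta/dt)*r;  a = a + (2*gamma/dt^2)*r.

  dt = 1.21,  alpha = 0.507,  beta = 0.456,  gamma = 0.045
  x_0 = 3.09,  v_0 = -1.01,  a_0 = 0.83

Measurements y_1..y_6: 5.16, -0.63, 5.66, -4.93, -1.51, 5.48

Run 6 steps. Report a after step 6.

step 1: x_pred=2.4755  r=2.6845  x^+=3.8365  v^+=1.0060  a^+=0.9950
step 2: x_pred=5.7822  r=-6.4122  x^+=2.5312  v^+=-0.2065  a^+=0.6009
step 3: x_pred=2.7211  r=2.9389  x^+=4.2111  v^+=1.6280  a^+=0.7815
step 4: x_pred=6.7532  r=-11.6832  x^+=0.8298  v^+=-1.8293  a^+=0.0633
step 5: x_pred=-1.3372  r=-0.1728  x^+=-1.4248  v^+=-1.8177  a^+=0.0527
step 6: x_pred=-3.5857  r=9.0657  x^+=1.0106  v^+=1.6625  a^+=0.6100

a_post = 0.6100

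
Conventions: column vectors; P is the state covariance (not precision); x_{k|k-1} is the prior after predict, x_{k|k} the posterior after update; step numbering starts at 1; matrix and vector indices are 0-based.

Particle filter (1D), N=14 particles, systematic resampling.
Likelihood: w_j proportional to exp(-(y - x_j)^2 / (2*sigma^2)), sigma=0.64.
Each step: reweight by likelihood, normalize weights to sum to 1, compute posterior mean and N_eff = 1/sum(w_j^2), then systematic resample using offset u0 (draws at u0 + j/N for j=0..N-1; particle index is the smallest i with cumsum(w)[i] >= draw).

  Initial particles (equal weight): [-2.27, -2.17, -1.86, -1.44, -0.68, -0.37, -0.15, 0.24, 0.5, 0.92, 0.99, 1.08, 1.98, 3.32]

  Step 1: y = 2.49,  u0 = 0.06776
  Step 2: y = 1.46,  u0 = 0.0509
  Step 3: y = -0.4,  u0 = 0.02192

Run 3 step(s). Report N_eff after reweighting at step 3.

N_eff = 3.2090

step 1: w=[0.0000, 0.0000, 0.0000, 0.0000, 0.0000, 0.0000, 0.0001, 0.0015, 0.0058, 0.0360, 0.0468, 0.0644, 0.5308, 0.3145]  mean=2.2474  Neff=2.5749  idx=[10, 11, 12, 12, 12, 12, 12, 12, 12, 13, 13, 13, 13, 13]
step 2: w=[0.1139, 0.1250, 0.1072, 0.1072, 0.1072, 0.1072, 0.1072, 0.1072, 0.1072, 0.0022, 0.0022, 0.0022, 0.0022, 0.0022]  mean=1.7694  Neff=9.1729  idx=[0, 1, 1, 2, 2, 3, 4, 4, 5, 6, 6, 7, 8, 8]
step 3: w=[0.3884, 0.2834, 0.2834, 0.0041, 0.0041, 0.0041, 0.0041, 0.0041, 0.0041, 0.0041, 0.0041, 0.0041, 0.0041, 0.0041]  mean=1.0854  Neff=3.2090  idx=[0, 0, 0, 0, 0, 0, 1, 1, 1, 1, 2, 2, 2, 2]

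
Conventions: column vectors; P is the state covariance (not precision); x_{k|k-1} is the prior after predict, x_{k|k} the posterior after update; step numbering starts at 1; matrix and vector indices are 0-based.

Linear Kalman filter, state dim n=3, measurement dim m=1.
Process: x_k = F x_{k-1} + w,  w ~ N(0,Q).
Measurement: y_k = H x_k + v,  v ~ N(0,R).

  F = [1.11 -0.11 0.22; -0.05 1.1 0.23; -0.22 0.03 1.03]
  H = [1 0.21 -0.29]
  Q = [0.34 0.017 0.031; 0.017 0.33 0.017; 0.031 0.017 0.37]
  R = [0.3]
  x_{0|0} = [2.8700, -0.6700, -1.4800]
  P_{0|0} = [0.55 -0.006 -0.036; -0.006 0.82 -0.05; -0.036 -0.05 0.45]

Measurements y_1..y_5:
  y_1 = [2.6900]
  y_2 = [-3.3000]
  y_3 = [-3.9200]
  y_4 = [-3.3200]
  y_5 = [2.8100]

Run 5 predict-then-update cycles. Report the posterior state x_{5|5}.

step 1: x^-=[2.9338, -1.2209, -2.1759]  P^-=[1.0357 -0.1170 -0.0385; -0.1170 1.3236 0.1049; -0.0385 0.1049 0.8881]  S=[1.4291]  K=[0.7153; 0.0914; -0.1917]  nu=[-0.6184]  x^+=[2.4914, -1.2774, -2.0573]  P^+=[0.3044 -0.2104 0.1575; -0.2104 1.3116 0.1299; 0.1575 0.1299 0.8355]
step 2: x^-=[2.4534, -2.0029, -2.7055]  P^-=[0.8934 -0.3077 0.2882; -0.3077 2.0473 0.4448; 0.2882 0.4448 1.2118]  S=[1.0351]  K=[0.7200; -0.0065; 0.0291]  nu=[-6.1174]  x^+=[-1.9510, -1.9629, -2.8837]  P^+=[0.3569 -0.3028 0.2665; -0.3028 2.0472 0.4450; 0.2665 0.4450 1.2109]
step 3: x^-=[-2.5842, -2.7249, -2.5999]  P^-=[1.0456 -0.3992 0.4383; -0.3992 3.1244 0.9291; 0.4383 0.9291 1.5845]  S=[1.0816]  K=[0.7717; -0.0115; 0.1608]  nu=[-1.5176]  x^+=[-3.7553, -2.7074, -2.8440]  P^+=[0.4015 -0.3895 0.3041; -0.3895 3.1243 0.9311; 0.3041 0.9311 1.5565]
step 4: x^-=[-4.4962, -3.4445, -2.1843]  P^-=[1.1464 -0.5063 0.4866; -0.5063 4.7007 1.6184; 0.4866 1.6184 1.9684]  S=[1.1273]  K=[0.7975; 0.0102; 0.2267]  nu=[1.2661]  x^+=[-3.4865, -3.4315, -1.8973]  P^+=[0.4295 -0.5155 0.2827; -0.5155 4.7006 1.6158; 0.2827 1.6158 1.9105]
step 5: x^-=[-3.9100, -4.0367, -1.2901]  P^-=[1.2043 -0.6920 0.4510; -0.6920 6.9877 2.5680; 0.4510 2.5680 2.4004]  S=[1.1493]  K=[0.8076; 0.0268; 0.2560]  nu=[7.1936]  x^+=[1.8995, -3.8442, 0.5513]  P^+=[0.4547 -0.7168 0.2134; -0.7168 6.9869 2.5601; 0.2134 2.5601 2.3250]

x_post = [1.8995, -3.8442, 0.5513]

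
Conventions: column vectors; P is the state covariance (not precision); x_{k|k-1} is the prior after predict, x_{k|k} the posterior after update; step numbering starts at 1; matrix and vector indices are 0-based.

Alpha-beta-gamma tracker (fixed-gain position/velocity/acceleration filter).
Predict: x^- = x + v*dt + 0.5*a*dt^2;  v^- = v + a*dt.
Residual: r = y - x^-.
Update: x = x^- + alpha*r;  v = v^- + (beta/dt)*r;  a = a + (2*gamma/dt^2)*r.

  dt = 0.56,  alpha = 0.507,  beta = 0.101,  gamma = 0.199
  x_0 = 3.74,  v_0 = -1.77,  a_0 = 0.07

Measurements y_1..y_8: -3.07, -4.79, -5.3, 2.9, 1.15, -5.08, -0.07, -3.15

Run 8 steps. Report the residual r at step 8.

step 1: x_pred=2.7598  r=-5.8298  x^+=-0.1959  v^+=-2.7822  a^+=-7.3288
step 2: x_pred=-2.9031  r=-1.8869  x^+=-3.8598  v^+=-7.2267  a^+=-9.7235
step 3: x_pred=-9.4313  r=4.1313  x^+=-7.3367  v^+=-11.9267  a^+=-4.4802
step 4: x_pred=-14.7182  r=17.6182  x^+=-5.7858  v^+=-11.2580  a^+=17.8796
step 5: x_pred=-9.2868  r=10.4368  x^+=-3.9953  v^+=0.6369  a^+=31.1252
step 6: x_pred=1.2418  r=-6.3218  x^+=-1.9634  v^+=16.9268  a^+=23.1021
step 7: x_pred=11.1380  r=-11.2080  x^+=5.4556  v^+=27.8425  a^+=8.8776
step 8: x_pred=22.4394  r=-25.5894  x^+=9.4656  v^+=28.1987  a^+=-23.5987

resid = -25.5894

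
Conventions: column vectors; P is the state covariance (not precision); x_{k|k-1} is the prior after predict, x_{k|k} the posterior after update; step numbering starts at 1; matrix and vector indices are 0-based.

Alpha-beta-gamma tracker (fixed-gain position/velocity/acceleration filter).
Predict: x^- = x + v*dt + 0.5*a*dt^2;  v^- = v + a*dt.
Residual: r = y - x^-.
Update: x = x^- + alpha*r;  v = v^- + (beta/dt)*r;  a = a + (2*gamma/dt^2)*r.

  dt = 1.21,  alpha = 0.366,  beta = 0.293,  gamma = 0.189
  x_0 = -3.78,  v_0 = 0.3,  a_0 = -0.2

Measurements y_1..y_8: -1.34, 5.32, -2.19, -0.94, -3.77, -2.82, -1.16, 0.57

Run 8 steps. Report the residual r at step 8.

resid = 20.9422

step 1: x_pred=-3.5634  r=2.2234  x^+=-2.7496  v^+=0.5964  a^+=0.3740
step 2: x_pred=-1.7542  r=7.0742  x^+=0.8350  v^+=2.7620  a^+=2.2004
step 3: x_pred=5.7878  r=-7.9778  x^+=2.8679  v^+=3.4927  a^+=0.1407
step 4: x_pred=7.1971  r=-8.1371  x^+=4.2189  v^+=1.6926  a^+=-1.9601
step 5: x_pred=4.8321  r=-8.6021  x^+=1.6837  v^+=-2.7621  a^+=-4.1810
step 6: x_pred=-4.7191  r=1.8991  x^+=-4.0240  v^+=-7.3612  a^+=-3.6907
step 7: x_pred=-15.6329  r=14.4729  x^+=-10.3358  v^+=-8.3224  a^+=0.0459
step 8: x_pred=-20.3722  r=20.9422  x^+=-12.7074  v^+=-3.1957  a^+=5.4528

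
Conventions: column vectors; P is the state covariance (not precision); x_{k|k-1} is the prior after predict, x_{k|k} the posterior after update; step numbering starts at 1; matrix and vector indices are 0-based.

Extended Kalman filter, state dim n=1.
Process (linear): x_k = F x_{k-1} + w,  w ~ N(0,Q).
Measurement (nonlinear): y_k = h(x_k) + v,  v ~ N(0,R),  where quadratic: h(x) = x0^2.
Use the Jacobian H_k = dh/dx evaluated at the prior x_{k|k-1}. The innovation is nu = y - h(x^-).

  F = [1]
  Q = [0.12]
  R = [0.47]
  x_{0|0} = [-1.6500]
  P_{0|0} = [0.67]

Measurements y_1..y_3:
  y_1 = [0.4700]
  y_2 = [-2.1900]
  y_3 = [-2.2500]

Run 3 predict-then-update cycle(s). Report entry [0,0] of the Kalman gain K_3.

step 1: x^-=[-1.6500]  P^-=[0.7900]  H_jac=[-3.3000]  S=[9.0731]  K=[-0.2873]  nu=[-2.2525]  x^+=[-1.0028]  P^+=[0.0409]
step 2: x^-=[-1.0028]  P^-=[0.1609]  H_jac=[-2.0056]  S=[1.1173]  K=[-0.2889]  nu=[-3.1956]  x^+=[-0.0797]  P^+=[0.0677]
step 3: x^-=[-0.0797]  P^-=[0.1877]  H_jac=[-0.1594]  S=[0.4748]  K=[-0.0630]  nu=[-2.2564]  x^+=[0.0625]  P^+=[0.1858]

K[0,0] = -0.0630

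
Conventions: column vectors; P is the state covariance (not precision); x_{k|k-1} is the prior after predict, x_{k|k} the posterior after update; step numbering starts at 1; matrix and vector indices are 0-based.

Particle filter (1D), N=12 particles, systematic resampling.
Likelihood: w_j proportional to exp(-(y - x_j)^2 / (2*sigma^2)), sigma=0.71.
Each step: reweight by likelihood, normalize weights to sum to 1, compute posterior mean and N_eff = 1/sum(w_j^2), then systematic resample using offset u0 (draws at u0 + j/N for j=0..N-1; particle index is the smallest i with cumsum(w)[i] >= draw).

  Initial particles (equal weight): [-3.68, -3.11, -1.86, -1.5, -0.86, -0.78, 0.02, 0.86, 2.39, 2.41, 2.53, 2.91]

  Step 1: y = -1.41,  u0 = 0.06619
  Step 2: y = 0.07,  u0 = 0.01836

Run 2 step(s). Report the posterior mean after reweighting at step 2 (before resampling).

step 1: w=[0.0018, 0.0166, 0.2388, 0.2896, 0.2162, 0.1969, 0.0384, 0.0018, 0.0000, 0.0000, 0.0000, 0.0000]  mean=-1.2739  Neff=4.3832  idx=[2, 2, 2, 3, 3, 3, 4, 4, 4, 5, 5, 6]
step 2: w=[0.0069, 0.0069, 0.0069, 0.0242, 0.0242, 0.0242, 0.1184, 0.1184, 0.1184, 0.1364, 0.1364, 0.2785]  mean=-0.6604  Neff=6.2994  idx=[2, 6, 6, 7, 8, 8, 9, 10, 10, 11, 11, 11]

post_mean = -0.6604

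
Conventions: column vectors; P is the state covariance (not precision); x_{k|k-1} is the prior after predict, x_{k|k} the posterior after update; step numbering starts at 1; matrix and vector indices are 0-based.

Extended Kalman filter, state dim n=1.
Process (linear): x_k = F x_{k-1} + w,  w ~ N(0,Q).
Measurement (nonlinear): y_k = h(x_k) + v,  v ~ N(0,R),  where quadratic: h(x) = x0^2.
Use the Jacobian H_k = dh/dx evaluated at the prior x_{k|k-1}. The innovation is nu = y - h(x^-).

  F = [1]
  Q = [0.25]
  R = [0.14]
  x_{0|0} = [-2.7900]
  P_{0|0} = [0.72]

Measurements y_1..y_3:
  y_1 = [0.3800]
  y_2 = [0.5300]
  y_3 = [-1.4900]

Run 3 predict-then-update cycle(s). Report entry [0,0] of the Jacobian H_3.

step 1: x^-=[-2.7900]  P^-=[0.9700]  H_jac=[-5.5800]  S=[30.3423]  K=[-0.1784]  nu=[-7.4041]  x^+=[-1.4692]  P^+=[0.0045]
step 2: x^-=[-1.4692]  P^-=[0.2545]  H_jac=[-2.9384]  S=[2.3373]  K=[-0.3199]  nu=[-1.6286]  x^+=[-0.9482]  P^+=[0.0152]
step 3: x^-=[-0.9482]  P^-=[0.2652]  H_jac=[-1.8964]  S=[1.0939]  K=[-0.4598]  nu=[-2.3890]  x^+=[0.1504]  P^+=[0.0339]

H_jac[0,0] = -1.8964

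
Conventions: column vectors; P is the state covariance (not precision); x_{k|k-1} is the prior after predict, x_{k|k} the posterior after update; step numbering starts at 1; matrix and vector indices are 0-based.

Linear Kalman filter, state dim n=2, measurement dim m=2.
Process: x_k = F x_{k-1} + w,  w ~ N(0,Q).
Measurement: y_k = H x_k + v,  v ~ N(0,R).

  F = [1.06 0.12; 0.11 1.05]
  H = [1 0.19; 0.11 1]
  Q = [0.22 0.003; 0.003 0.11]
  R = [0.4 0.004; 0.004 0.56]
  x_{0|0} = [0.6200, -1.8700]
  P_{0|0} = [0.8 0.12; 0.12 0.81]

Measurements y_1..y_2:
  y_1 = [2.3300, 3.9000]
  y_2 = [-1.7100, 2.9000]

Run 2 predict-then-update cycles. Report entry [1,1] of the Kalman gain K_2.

step 1: x^-=[0.4328, -1.8953]  P^-=[1.1611 0.3335; 0.3335 1.0404]  S=[1.7254 0.6699; 0.6699 1.6878]  K=[0.7135 -0.0099; 0.0710 0.6100]  nu=[2.2573, 5.7477]  x^+=[1.9864, 1.7709]  P^+=[0.2920 -0.0348; -0.0348 0.3457]
step 2: x^-=[2.3181, 2.0780]  P^-=[0.5442 0.0414; 0.0414 0.4866]  S=[0.9775 0.1986; 0.1986 1.0623]  K=[0.5669 -0.0107; 0.0447 0.4540]  nu=[-4.4229, 0.5670]  x^+=[-0.1955, 2.1377]  P^+=[0.2323 -0.0293; -0.0293 0.2576]

K[1,1] = 0.4540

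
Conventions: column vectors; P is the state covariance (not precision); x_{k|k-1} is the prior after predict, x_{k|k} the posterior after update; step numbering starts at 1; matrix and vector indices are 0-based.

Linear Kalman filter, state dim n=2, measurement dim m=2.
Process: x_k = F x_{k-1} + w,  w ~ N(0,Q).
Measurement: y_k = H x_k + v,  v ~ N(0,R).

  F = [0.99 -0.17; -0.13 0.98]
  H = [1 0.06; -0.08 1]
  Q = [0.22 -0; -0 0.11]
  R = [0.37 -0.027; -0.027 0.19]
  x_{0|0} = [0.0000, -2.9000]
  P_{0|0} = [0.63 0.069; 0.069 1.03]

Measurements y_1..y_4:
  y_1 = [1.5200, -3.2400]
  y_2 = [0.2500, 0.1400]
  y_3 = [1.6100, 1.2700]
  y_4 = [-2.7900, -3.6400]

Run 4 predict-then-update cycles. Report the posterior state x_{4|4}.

step 1: x^-=[0.4930, -2.8420]  P^-=[0.8440 -0.1842; -0.1842 1.0923]  S=[1.1958 -0.2123; -0.2123 1.3172]  K=[0.6821 -0.0812; 0.0514 0.8488]  nu=[1.1975, -0.3586]  x^+=[1.3390, -3.0847]  P^+=[0.2554 -0.0134; -0.0134 0.1588]
step 2: x^-=[1.8500, -3.1971]  P^-=[0.4794 -0.0726; -0.0726 0.2702]  S=[0.8417 -0.1214; -0.1214 0.4749]  K=[0.5510 -0.0928; 0.0175 0.5857]  nu=[-1.4082, 3.4851]  x^+=[0.7506, -1.1804]  P^+=[0.2073 -0.0159; -0.0159 0.1095]
step 3: x^-=[0.9438, -1.2544]  P^-=[0.4317 -0.0607; -0.0607 0.2228]  S=[0.7953 -0.1086; -0.1086 0.4252]  K=[0.5261 -0.0897; 0.0140 0.5389]  nu=[0.7415, 2.5999]  x^+=[1.1007, 0.1570]  P^+=[0.1980 -0.0154; -0.0154 0.1008]
step 4: x^-=[1.0630, 0.0108]  P^-=[0.4221 -0.0576; -0.0576 0.2141]  S=[0.7860 -0.1052; -0.1052 0.4160]  K=[0.5209 -0.0878; 0.0139 0.5292]  nu=[-3.8536, -3.5657]  x^+=[-0.6314, -1.9299]  P^+=[0.1960 -0.0151; -0.0151 0.0990]

x_post = [-0.6314, -1.9299]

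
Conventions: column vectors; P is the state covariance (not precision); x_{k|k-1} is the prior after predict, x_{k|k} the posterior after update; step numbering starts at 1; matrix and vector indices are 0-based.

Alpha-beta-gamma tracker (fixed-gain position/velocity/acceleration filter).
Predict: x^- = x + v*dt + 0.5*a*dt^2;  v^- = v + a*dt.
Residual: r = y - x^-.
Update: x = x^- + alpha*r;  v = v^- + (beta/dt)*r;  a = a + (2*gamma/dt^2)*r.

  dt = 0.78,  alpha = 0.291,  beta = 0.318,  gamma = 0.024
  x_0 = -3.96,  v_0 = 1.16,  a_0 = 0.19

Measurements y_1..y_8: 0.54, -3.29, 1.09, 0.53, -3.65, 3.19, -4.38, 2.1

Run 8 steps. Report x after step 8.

step 1: x_pred=-2.9974  r=3.5374  x^+=-1.9680  v^+=2.7504  a^+=0.4691
step 2: x_pred=0.3200  r=-3.6100  x^+=-0.7305  v^+=1.6445  a^+=0.1843
step 3: x_pred=0.6082  r=0.4818  x^+=0.7484  v^+=1.9846  a^+=0.2223
step 4: x_pred=2.3641  r=-1.8341  x^+=1.8304  v^+=1.4103  a^+=0.0776
step 5: x_pred=2.9540  r=-6.6040  x^+=1.0322  v^+=-1.2216  a^+=-0.4434
step 6: x_pred=-0.0555  r=3.2455  x^+=0.8889  v^+=-0.2443  a^+=-0.1874
step 7: x_pred=0.6414  r=-5.0214  x^+=-0.8198  v^+=-2.4376  a^+=-0.5835
step 8: x_pred=-2.8987  r=4.9987  x^+=-1.4441  v^+=-0.8549  a^+=-0.1892

x_post = -1.4441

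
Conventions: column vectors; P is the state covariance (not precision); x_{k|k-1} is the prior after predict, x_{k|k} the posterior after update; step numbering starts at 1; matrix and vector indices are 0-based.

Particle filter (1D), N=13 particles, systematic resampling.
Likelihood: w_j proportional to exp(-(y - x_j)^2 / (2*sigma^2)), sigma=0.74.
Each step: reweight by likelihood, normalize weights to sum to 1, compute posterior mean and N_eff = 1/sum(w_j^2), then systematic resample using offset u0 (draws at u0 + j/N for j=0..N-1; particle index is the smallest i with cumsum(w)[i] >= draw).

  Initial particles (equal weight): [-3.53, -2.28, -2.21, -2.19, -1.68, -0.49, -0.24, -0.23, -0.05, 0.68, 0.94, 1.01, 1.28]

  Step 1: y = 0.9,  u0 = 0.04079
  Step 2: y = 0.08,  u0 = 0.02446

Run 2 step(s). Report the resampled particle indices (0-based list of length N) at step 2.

resampled_idx = [0, 0, 1, 2, 2, 3, 4, 5, 6, 7, 8, 9, 11]

step 1: w=[0.0000, 0.0000, 0.0000, 0.0000, 0.0005, 0.0339, 0.0604, 0.0617, 0.0869, 0.1894, 0.1977, 0.1958, 0.1735]  mean=0.6840  Neff=6.2655  idx=[6, 7, 8, 9, 9, 9, 10, 10, 11, 11, 11, 12, 12]
step 2: w=[0.1155, 0.1161, 0.1248, 0.0913, 0.0913, 0.0913, 0.0645, 0.0645, 0.0576, 0.0576, 0.0576, 0.0340, 0.0340]  mean=0.5084  Neff=11.3678  idx=[0, 0, 1, 2, 2, 3, 4, 5, 6, 7, 8, 9, 11]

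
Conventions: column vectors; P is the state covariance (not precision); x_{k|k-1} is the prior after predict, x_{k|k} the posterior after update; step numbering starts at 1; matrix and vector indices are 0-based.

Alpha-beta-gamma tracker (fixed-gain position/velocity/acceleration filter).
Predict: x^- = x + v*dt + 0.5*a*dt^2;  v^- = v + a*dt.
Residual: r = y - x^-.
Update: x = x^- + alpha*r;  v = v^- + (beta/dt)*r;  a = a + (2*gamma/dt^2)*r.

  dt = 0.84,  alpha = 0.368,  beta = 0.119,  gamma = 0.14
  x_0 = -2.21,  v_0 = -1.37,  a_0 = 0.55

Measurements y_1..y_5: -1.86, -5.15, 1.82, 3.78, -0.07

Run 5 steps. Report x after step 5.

x_post = 3.4648

step 1: x_pred=-3.1668  r=1.3068  x^+=-2.6859  v^+=-0.7229  a^+=1.0686
step 2: x_pred=-2.9161  r=-2.2339  x^+=-3.7382  v^+=-0.1418  a^+=0.1821
step 3: x_pred=-3.7930  r=5.6130  x^+=-1.7274  v^+=0.8064  a^+=2.4095
step 4: x_pred=-0.2000  r=3.9800  x^+=1.2646  v^+=3.3942  a^+=3.9888
step 5: x_pred=5.5230  r=-5.5930  x^+=3.4648  v^+=5.9525  a^+=1.7694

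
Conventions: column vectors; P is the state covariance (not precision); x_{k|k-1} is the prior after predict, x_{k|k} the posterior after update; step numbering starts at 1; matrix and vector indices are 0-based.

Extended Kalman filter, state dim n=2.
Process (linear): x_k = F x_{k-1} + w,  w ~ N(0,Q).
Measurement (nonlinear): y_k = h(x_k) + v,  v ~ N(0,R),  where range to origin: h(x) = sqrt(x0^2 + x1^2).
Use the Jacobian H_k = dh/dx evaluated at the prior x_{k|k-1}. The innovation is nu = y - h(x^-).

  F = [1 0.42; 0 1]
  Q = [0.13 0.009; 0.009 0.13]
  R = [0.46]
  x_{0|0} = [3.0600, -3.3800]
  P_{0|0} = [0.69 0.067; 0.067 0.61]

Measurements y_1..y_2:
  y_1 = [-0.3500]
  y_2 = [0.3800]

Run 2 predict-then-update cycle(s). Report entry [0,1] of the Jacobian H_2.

H_jac[0,1] = -0.8996

step 1: x^-=[1.6404, -3.3800]  P^-=[0.9839 0.3322; 0.3322 0.7400]  H_jac=[0.4366 -0.8996]  S=[0.9855]  K=[0.1326; -0.5283]  nu=[-4.1070]  x^+=[1.0956, -1.2101]  P^+=[0.9665 0.4013; 0.4013 0.4649]
step 2: x^-=[0.5874, -1.2101]  P^-=[1.5156 0.6055; 0.6055 0.5949]  H_jac=[0.4367 -0.8996]  S=[0.7547]  K=[0.1552; -0.3587]  nu=[-0.9651]  x^+=[0.4376, -0.8638]  P^+=[1.4974 0.6475; 0.6475 0.4978]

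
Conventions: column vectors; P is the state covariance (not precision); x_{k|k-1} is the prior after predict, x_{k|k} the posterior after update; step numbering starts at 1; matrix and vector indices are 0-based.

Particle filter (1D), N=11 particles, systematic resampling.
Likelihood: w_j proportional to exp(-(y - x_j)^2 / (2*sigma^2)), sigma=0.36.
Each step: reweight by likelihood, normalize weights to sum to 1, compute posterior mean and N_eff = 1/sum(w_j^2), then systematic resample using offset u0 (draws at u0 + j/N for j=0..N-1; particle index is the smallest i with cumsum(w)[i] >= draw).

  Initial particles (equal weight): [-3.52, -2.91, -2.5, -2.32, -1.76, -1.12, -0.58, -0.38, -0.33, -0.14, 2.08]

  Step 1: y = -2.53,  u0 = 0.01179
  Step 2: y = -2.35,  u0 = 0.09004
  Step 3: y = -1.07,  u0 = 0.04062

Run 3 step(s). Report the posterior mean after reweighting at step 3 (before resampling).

step 1: w=[0.0090, 0.2257, 0.3927, 0.3324, 0.0400, 0.0002, 0.0000, 0.0000, 0.0000, 0.0000, 0.0000]  mean=-2.5120  Neff=3.1513  idx=[1, 1, 1, 2, 2, 2, 2, 3, 3, 3, 3]
step 2: w=[0.0349, 0.0349, 0.0349, 0.1073, 0.1073, 0.1073, 0.1073, 0.1166, 0.1166, 0.1166, 0.1166]  mean=-2.4590  Neff=9.6128  idx=[2, 3, 4, 5, 6, 7, 7, 8, 9, 10, 10]
step 3: w=[0.0001, 0.0235, 0.0235, 0.0235, 0.0235, 0.1510, 0.1510, 0.1510, 0.1510, 0.1510, 0.1510]  mean=-2.3370  Neff=7.1944  idx=[2, 5, 5, 6, 7, 7, 8, 8, 9, 10, 10]

post_mean = -2.3370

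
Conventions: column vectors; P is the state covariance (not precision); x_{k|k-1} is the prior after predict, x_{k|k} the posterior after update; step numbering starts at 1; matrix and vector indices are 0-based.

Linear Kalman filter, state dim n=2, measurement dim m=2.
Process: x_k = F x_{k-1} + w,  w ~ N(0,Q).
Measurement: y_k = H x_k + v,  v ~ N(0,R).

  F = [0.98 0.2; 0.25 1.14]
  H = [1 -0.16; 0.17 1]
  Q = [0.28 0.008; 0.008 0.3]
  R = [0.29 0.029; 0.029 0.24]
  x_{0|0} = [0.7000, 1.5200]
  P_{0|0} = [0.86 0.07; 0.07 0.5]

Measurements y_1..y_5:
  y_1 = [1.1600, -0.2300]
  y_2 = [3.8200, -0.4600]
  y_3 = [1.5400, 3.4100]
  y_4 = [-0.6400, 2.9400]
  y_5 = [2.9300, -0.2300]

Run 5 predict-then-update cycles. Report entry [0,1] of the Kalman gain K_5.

K[0,1] = 0.1379

step 1: x^-=[0.9900, 1.9078]  P^-=[1.1534 0.4144; 0.4144 1.0434]  S=[1.3375 0.4613; 0.4613 1.4577]  K=[0.7502 0.1814; -0.0881 0.7920]  nu=[0.4752, -2.3061]  x^+=[0.9282, 0.0394]  P^+=[0.2271 0.0267; 0.0267 0.1830]
step 2: x^-=[0.9175, 0.2769]  P^-=[0.5159 0.1365; 0.1365 0.5672]  S=[0.7767 0.1587; 0.1587 0.8686]  K=[0.6059 0.1474; -0.0831 0.6950]  nu=[2.9468, -0.8929]  x^+=[2.5715, -0.5886]  P^+=[0.1835 0.0218; 0.0218 0.1607]
step 3: x^-=[2.4023, -0.0281]  P^-=[0.4712 0.1150; 0.1150 0.5327]  S=[0.7380 0.1357; 0.1357 0.8254]  K=[0.5878 0.1397; -0.0853 0.6831]  nu=[-0.8668, 3.0297]  x^+=[2.3160, 2.1154]  P^+=[0.1778 0.0204; 0.0204 0.1580]
step 4: x^-=[2.6928, 2.9905]  P^-=[0.4650 0.1113; 0.1113 0.5281]  S=[0.7329 0.1319; 0.1319 0.8193]  K=[0.5853 0.1382; -0.0860 0.6814]  nu=[-2.8543, -0.5083]  x^+=[0.9519, 2.8896]  P^+=[0.1770 0.0200; 0.0200 0.1576]
step 5: x^-=[1.5107, 3.5321]  P^-=[0.4641 0.1107; 0.1107 0.5274]  S=[0.7322 0.1312; 0.1312 0.8184]  K=[0.5850 0.1379; -0.0861 0.6812]  nu=[1.9844, -4.0189]  x^+=[2.1174, 0.6236]  P^+=[0.1768 0.0200; 0.0200 0.1576]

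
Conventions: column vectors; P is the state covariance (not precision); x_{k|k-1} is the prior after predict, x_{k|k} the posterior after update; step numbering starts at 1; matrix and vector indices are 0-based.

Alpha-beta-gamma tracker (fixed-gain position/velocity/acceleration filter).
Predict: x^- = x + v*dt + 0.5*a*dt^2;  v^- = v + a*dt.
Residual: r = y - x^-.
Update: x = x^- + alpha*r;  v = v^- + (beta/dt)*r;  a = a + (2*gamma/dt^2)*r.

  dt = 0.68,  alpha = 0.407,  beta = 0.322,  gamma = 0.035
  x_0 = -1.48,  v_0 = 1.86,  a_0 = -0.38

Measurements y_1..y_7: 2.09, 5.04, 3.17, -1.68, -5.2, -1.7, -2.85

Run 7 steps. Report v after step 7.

v_post = -4.5036

step 1: x_pred=-0.3031  r=2.3931  x^+=0.6709  v^+=2.7348  a^+=-0.0177
step 2: x_pred=2.5265  r=2.5135  x^+=3.5495  v^+=3.9130  a^+=0.3628
step 3: x_pred=6.2942  r=-3.1242  x^+=5.0226  v^+=2.6803  a^+=-0.1102
step 4: x_pred=6.8197  r=-8.4997  x^+=3.3603  v^+=-1.4195  a^+=-1.3969
step 5: x_pred=2.0721  r=-7.2721  x^+=-0.8876  v^+=-5.8130  a^+=-2.4978
step 6: x_pred=-5.4179  r=3.7179  x^+=-3.9047  v^+=-5.7509  a^+=-1.9349
step 7: x_pred=-8.2627  r=5.4127  x^+=-6.0597  v^+=-4.5036  a^+=-1.1155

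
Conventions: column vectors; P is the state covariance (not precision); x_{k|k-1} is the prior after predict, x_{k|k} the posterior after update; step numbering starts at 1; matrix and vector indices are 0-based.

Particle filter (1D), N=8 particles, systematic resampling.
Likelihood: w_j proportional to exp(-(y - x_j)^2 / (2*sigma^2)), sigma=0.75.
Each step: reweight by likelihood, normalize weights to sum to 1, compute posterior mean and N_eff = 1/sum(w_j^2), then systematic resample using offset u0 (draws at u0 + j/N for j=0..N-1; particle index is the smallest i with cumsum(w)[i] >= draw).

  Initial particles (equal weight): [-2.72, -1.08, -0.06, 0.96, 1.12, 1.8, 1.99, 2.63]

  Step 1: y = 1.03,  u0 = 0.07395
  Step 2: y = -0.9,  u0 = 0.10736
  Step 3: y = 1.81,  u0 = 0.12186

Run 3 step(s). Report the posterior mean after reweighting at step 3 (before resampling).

step 1: w=[0.0000, 0.0055, 0.0997, 0.2853, 0.2845, 0.1692, 0.1263, 0.0294]  mean=1.2141  Neff=4.5914  idx=[2, 3, 3, 4, 4, 5, 5, 6]
step 2: w=[0.7816, 0.0676, 0.0676, 0.0389, 0.0389, 0.0022, 0.0022, 0.0009]  mean=0.1799  Neff=1.6048  idx=[0, 0, 0, 0, 0, 0, 2, 4]
step 3: w=[0.0308, 0.0308, 0.0308, 0.0308, 0.0308, 0.0308, 0.3631, 0.4520]  mean=0.8436  Neff=2.9258  idx=[3, 6, 6, 6, 7, 7, 7, 7]

post_mean = 0.8436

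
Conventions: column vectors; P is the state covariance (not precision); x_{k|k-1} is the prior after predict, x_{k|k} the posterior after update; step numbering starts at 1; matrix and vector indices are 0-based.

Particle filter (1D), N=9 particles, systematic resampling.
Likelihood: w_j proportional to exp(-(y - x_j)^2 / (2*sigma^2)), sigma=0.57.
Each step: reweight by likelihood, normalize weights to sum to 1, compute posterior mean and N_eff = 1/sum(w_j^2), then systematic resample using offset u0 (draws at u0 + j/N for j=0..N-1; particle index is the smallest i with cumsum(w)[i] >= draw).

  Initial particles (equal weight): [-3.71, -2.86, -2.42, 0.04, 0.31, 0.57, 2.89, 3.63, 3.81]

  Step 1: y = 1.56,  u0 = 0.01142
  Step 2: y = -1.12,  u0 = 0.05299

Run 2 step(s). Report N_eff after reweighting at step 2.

step 1: w=[0.0000, 0.0000, 0.0000, 0.0701, 0.2215, 0.5428, 0.1612, 0.0034, 0.0010]  mean=0.8629  Neff=2.6693  idx=[3, 4, 4, 5, 5, 5, 5, 5, 6]
step 2: w=[0.4606, 0.1570, 0.1570, 0.0451, 0.0451, 0.0451, 0.0451, 0.0451, 0.0000]  mean=0.2442  Neff=3.6812  idx=[0, 0, 0, 0, 1, 1, 2, 4, 6]

N_eff = 3.6812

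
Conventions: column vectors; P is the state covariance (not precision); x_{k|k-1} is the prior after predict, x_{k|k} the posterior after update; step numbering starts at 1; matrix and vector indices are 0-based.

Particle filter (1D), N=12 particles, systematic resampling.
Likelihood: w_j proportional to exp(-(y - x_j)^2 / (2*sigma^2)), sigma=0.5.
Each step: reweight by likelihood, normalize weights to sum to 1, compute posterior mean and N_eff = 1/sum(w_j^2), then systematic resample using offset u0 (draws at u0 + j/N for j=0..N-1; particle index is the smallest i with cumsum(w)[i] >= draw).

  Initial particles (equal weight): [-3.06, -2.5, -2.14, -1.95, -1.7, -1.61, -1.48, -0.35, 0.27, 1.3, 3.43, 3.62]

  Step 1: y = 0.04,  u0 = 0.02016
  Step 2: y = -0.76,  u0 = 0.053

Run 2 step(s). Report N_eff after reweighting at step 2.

step 1: w=[0.0000, 0.0000, 0.0000, 0.0002, 0.0014, 0.0025, 0.0058, 0.4350, 0.5304, 0.0246, 0.0000, 0.0000]  mean=0.0074  Neff=2.1224  idx=[7, 7, 7, 7, 7, 7, 8, 8, 8, 8, 8, 8]
step 2: w=[0.1427, 0.1427, 0.1427, 0.1427, 0.1427, 0.1427, 0.0239, 0.0239, 0.0239, 0.0239, 0.0239, 0.0239]  mean=-0.2610  Neff=7.9573  idx=[0, 0, 1, 2, 2, 3, 3, 4, 5, 5, 7, 10]

N_eff = 7.9573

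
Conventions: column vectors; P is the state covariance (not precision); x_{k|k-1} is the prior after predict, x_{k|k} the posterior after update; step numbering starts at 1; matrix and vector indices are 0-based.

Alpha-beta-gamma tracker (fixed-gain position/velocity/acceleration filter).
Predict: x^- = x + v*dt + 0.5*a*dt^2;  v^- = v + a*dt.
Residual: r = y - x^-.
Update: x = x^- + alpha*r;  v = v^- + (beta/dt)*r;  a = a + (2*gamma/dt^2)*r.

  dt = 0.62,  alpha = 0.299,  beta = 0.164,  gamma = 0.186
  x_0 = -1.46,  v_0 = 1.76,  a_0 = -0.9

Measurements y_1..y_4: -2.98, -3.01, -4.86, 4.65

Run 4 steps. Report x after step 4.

step 1: x_pred=-0.5418  r=-2.4382  x^+=-1.2708  v^+=0.5571  a^+=-3.2596
step 2: x_pred=-1.5519  r=-1.4581  x^+=-1.9879  v^+=-1.8496  a^+=-4.6706
step 3: x_pred=-4.0323  r=-0.8277  x^+=-4.2798  v^+=-4.9643  a^+=-5.4716
step 4: x_pred=-8.4093  r=13.0593  x^+=-4.5046  v^+=-4.9023  a^+=7.1664

x_post = -4.5046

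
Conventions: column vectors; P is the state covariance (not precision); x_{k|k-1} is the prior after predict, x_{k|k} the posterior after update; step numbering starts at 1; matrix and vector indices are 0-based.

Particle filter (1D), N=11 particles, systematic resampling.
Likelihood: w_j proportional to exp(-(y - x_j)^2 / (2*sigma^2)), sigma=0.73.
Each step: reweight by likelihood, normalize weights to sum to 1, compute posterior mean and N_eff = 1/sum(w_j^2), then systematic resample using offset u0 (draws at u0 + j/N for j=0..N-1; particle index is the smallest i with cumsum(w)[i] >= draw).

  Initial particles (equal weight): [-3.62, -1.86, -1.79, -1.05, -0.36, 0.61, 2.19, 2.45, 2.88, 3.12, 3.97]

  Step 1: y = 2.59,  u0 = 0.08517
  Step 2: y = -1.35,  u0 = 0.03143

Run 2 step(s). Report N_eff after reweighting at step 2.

step 1: w=[0.0000, 0.0000, 0.0000, 0.0000, 0.0001, 0.0068, 0.2309, 0.2634, 0.2479, 0.2061, 0.0449]  mean=2.6903  Neff=4.3735  idx=[6, 6, 7, 7, 7, 8, 8, 8, 9, 9, 10]
step 2: w=[0.3965, 0.3965, 0.0662, 0.0662, 0.0662, 0.0026, 0.0026, 0.0026, 0.0004, 0.0004, 0.0000]  mean=2.2477  Neff=3.0527  idx=[0, 0, 0, 0, 0, 1, 1, 1, 1, 2, 4]

N_eff = 3.0527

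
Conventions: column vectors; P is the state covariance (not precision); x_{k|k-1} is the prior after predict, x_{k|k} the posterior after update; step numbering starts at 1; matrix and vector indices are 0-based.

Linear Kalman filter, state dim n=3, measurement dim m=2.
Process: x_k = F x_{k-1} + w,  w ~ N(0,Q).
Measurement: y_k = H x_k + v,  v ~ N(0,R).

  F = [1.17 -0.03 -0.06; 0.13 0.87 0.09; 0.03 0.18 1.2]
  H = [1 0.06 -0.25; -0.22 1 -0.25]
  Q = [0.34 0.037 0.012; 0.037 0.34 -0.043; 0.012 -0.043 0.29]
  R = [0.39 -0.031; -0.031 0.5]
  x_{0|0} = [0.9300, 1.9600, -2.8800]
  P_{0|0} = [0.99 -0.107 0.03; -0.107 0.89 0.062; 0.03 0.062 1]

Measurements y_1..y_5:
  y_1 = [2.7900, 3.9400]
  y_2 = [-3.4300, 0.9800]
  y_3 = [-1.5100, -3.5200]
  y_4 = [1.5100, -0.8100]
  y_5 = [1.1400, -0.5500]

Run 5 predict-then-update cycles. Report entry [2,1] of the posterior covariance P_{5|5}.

P_post[2,1] = 2.9377

step 1: x^-=[1.2021, 1.5669, -3.0753]  P^-=[1.7031 0.0500 -0.0133; 0.0500 1.0247 0.2734; -0.0133 0.2734 1.7875]  S=[2.2130 -0.2530; -0.2530 1.5587]  K=[0.7631 -0.0823; 0.0905 0.6212; -0.2171 -0.1446]  nu=[0.7251, 1.8687]  x^+=[1.6015, 2.7934, -3.5030]  P^+=[0.3723 0.0949 0.3113; 0.0949 0.4335 0.4195; 0.3113 0.4195 1.6665]
step 2: x^-=[2.0002, 2.3232, -3.6527]  P^-=[0.8071 0.1769 0.3395; 0.1769 0.7824 0.7052; 0.3395 0.7052 2.9088]  S=[1.2121 -0.0584; -0.0584 1.1102]  K=[0.6025 -0.0454; 0.0640 0.5143; -0.2899 -0.1023]  nu=[-6.4827, -1.8163]  x^+=[-1.8229, 0.9745, -1.5875]  P^+=[0.3617 0.1740 0.5432; 0.1740 0.4877 0.7770; 0.5432 0.7770 2.7988]
step 3: x^-=[-2.0668, 0.4680, -1.7842]  P^-=[0.7600 0.2509 0.5823; 0.2509 0.9117 1.2557; 0.5823 1.2557 4.7130]  S=[1.1491 -0.0476; -0.0476 1.0688]  K=[0.5464 -0.0335; 0.0138 0.5082; -0.4558 -0.0678]  nu=[0.0827, -4.8887]  x^+=[-1.8577, -2.0154, -1.4906]  P^+=[0.4140 0.2736 0.8651; 0.2736 0.6360 1.2886; 0.8651 1.2886 4.4723]
step 4: x^-=[-2.0236, -2.1291, -2.2073]  P^-=[0.7873 0.3503 0.9112; 0.3503 1.1486 2.0583; 0.9112 2.0583 7.3730]  S=[1.1670 -0.0519; -0.0519 1.0645]  K=[0.4964 -0.0234; -0.0586 0.5204; -0.6938 -0.0202]  nu=[3.1095, 0.3221]  x^+=[-0.4874, -2.1436, -4.3711]  P^+=[0.4979 0.4107 1.3129; 0.4107 0.8532 2.0034; 1.3129 2.0034 6.8123]
step 5: x^-=[-0.2437, -2.3217, -5.6458]  P^-=[0.8410 0.4881 1.3677; 0.4881 1.4867 3.1809; 1.3677 3.1809 11.0923]  S=[1.2089 -0.0615; -0.0615 1.0659]  K=[0.4365 -0.0112; -0.1528 0.5392; -1.0025 0.0425]  nu=[0.1116, 0.3066]  x^+=[-0.1985, -2.1734, -5.7446]  P^+=[0.6099 0.5898 1.8990; 0.5898 1.1385 2.9377; 1.8990 2.9377 9.8703]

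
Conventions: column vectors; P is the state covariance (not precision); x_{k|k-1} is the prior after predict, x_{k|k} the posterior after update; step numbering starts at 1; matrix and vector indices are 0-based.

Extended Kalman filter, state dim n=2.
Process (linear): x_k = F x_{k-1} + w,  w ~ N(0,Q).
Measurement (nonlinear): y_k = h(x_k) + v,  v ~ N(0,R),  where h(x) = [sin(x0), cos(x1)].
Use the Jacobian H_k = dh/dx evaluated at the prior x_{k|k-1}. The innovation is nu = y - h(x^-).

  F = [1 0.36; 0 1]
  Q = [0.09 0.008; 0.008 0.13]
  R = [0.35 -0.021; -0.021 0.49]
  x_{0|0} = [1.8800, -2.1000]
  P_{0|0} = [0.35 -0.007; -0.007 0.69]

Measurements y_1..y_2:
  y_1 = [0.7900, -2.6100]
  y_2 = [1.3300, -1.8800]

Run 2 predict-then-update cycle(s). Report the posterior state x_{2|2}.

step 1: x^-=[1.1240, -2.1000]  P^-=[0.5244 0.2494; 0.2494 0.8200]  H_jac=[0.4321 0.0000; 0.0000 0.8632]  S=[0.4479 0.0720; 0.0720 1.1010]  K=[0.4795 0.1642; 0.1387 0.6338]  nu=[-0.1118, -2.1052]  x^+=[0.7248, -3.4498]  P^+=[0.3804 0.0815; 0.0815 0.3564]
step 2: x^-=[-0.5172, -3.4498]  P^-=[0.5753 0.2178; 0.2178 0.4864]  H_jac=[0.8692 0.0000; 0.0000 -0.3034]  S=[0.7847 -0.0784; -0.0784 0.5348]  K=[0.6342 -0.0305; 0.2169 -0.2441]  nu=[1.8244, -0.9271]  x^+=[0.6683, -2.8278]  P^+=[0.2561 0.0932; 0.0932 0.4093]

x_post = [0.6683, -2.8278]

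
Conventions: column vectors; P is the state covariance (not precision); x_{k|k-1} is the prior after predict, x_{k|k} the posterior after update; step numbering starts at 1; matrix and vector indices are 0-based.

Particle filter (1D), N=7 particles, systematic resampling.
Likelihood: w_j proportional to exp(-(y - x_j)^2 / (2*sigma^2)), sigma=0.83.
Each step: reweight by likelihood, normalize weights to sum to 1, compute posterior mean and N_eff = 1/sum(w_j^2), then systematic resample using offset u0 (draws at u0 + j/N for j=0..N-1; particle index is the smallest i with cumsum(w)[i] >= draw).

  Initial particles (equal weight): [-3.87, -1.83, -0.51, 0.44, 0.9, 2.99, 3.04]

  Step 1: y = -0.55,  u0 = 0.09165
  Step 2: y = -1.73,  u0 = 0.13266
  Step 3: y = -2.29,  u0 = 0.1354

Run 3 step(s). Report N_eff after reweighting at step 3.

N_eff = 3.7037

step 1: w=[0.0002, 0.1513, 0.4964, 0.2440, 0.1080, 0.0001, 0.0000]  mean=-0.3258  Neff=2.9369  idx=[1, 2, 2, 2, 3, 3, 4]
step 2: w=[0.4765, 0.1630, 0.1630, 0.1630, 0.0157, 0.0157, 0.0032]  mean=-1.1046  Neff=3.2550  idx=[0, 0, 0, 1, 2, 3, 5]
step 3: w=[0.2980, 0.2980, 0.2980, 0.0348, 0.0348, 0.0348, 0.0016]  mean=-1.6885  Neff=3.7037  idx=[0, 0, 1, 1, 2, 2, 5]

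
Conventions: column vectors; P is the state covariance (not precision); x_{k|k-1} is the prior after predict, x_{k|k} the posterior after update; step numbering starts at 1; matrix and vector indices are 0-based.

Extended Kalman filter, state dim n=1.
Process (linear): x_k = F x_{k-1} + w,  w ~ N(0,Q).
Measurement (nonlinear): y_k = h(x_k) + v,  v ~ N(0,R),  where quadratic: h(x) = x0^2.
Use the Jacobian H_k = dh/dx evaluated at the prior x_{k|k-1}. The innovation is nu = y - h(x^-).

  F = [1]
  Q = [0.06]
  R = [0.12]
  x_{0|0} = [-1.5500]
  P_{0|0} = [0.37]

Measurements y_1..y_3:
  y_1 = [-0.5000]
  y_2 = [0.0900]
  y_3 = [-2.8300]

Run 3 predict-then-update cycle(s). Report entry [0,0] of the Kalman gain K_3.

step 1: x^-=[-1.5500]  P^-=[0.4300]  H_jac=[-3.1000]  S=[4.2523]  K=[-0.3135]  nu=[-2.9025]  x^+=[-0.6401]  P^+=[0.0121]
step 2: x^-=[-0.6401]  P^-=[0.0721]  H_jac=[-1.2803]  S=[0.2382]  K=[-0.3876]  nu=[-0.3198]  x^+=[-0.5162]  P^+=[0.0363]
step 3: x^-=[-0.5162]  P^-=[0.0963]  H_jac=[-1.0323]  S=[0.2227]  K=[-0.4466]  nu=[-3.0964]  x^+=[0.8668]  P^+=[0.0519]

K[0,0] = -0.4466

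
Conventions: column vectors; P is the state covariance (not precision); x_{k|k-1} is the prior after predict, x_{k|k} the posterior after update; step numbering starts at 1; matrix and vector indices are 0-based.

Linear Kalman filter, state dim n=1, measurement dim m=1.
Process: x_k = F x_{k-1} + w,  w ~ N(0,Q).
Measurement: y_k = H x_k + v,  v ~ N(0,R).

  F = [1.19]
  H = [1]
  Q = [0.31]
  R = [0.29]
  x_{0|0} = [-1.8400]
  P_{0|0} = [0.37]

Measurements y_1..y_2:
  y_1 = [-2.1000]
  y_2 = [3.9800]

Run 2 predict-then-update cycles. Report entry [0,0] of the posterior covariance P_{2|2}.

P_post[0,0] = 0.1970

step 1: x^-=[-2.1896]  P^-=[0.8340]  S=[1.1240]  K=[0.7420]  nu=[0.0896]  x^+=[-2.1231]  P^+=[0.2152]
step 2: x^-=[-2.5265]  P^-=[0.6147]  S=[0.9047]  K=[0.6795]  nu=[6.5065]  x^+=[1.8944]  P^+=[0.1970]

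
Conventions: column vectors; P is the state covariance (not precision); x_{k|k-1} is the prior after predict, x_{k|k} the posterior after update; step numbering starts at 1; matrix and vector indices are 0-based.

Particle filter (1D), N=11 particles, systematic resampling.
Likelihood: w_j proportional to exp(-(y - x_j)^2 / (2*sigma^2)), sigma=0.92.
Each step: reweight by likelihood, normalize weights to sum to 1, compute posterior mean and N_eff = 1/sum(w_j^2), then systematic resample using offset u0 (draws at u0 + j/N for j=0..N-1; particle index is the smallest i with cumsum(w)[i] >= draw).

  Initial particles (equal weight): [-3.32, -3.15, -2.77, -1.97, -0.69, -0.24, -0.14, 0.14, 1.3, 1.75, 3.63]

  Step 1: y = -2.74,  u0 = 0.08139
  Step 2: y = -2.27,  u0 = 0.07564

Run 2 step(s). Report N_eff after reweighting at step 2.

step 1: w=[0.2300, 0.2541, 0.2805, 0.1977, 0.0234, 0.0070, 0.0052, 0.0021, 0.0000, 0.0000, 0.0000]  mean=-2.7487  Neff=4.2400  idx=[0, 0, 1, 1, 1, 2, 2, 2, 3, 3, 5]
step 2: w=[0.0694, 0.0694, 0.0842, 0.0842, 0.0842, 0.1148, 0.1148, 0.1148, 0.1262, 0.1262, 0.0117]  mean=-2.7109  Neff=9.7604  idx=[1, 2, 3, 4, 5, 6, 6, 7, 8, 9, 9]

N_eff = 9.7604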